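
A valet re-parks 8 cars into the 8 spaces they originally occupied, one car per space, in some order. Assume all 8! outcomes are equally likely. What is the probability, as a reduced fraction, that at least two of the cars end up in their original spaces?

2131/8064

Favorable outcomes: Σ_{i≥2} C(8,i)·!(8-i) = 28·265 + 56·44 + 70·9 + 56·2 + 28·1 + 8·0 + 1·1 = 10655.
Total outcomes: 8! = 40320.
Probability = 10655/40320 = 2131/8064.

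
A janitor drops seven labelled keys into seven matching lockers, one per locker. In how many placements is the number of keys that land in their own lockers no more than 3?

Sum C(7,i)·!(7-i) for i = 0..3:
  i=0: C(7,0)·!7 = 1·1854 = 1854
  i=1: C(7,1)·!6 = 7·265 = 1855
  i=2: C(7,2)·!5 = 21·44 = 924
  i=3: C(7,3)·!4 = 35·9 = 315
Total = 4948.

4948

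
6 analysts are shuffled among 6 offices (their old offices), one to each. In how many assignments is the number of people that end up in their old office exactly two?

135

Pick the 2 fixed positions: C(6,2) = 15 ways.
The remaining 4 must be deranged: !4 = 9.
Total: 15 × 9 = 135.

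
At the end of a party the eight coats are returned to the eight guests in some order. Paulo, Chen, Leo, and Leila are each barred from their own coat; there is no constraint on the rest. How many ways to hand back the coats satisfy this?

Let A_j be the event that the j-th constrained one is fixed. By inclusion-exclusion over the 4 events:
Σ_{j=0}^{4} (-1)^j C(4,j)(8-j)!
= C(4,0)·8! - C(4,1)·7! + C(4,2)·6! - C(4,3)·5! + C(4,4)·4!
= 40320 - 20160 + 4320 - 480 + 24
= 24024

24024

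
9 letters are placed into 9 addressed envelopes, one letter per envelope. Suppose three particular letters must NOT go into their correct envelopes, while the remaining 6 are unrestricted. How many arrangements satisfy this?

Inclusion-exclusion on the 3 forbidden self-matches:
Σ_{j=0}^{3} (-1)^j C(3,j)(9-j)!
= C(3,0)·9! - C(3,1)·8! + C(3,2)·7! - C(3,3)·6!
= 362880 - 120960 + 15120 - 720
= 256320

256320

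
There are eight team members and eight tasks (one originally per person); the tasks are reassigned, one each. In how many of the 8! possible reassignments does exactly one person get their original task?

14832

Choose which one of the 8 is fixed: C(8,1) = 8.
The other 7 form a derangement: !7 = 1854.
Total: 8 × 1854 = 14832.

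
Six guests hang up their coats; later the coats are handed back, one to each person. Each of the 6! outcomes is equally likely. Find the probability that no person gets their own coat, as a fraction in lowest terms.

53/144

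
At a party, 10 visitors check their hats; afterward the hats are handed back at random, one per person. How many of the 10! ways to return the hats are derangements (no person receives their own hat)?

The subfactorial !10 = [10!/e] (nearest integer).
10! = 3628800, and 3628800/e ≈ 1334960.92, so !10 = 1334961.

1334961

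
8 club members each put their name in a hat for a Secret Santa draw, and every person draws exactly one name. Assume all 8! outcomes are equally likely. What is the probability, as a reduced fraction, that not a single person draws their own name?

2119/5760

Favorable outcomes: !8 = 14833.
Total outcomes: 8! = 40320.
Probability = 14833/40320 = 2119/5760.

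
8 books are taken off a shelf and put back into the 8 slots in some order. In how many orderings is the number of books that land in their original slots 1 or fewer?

29665

Sum C(8,i)·!(8-i) for i = 0..1:
  i=0: C(8,0)·!8 = 1·14833 = 14833
  i=1: C(8,1)·!7 = 8·1854 = 14832
Total = 29665.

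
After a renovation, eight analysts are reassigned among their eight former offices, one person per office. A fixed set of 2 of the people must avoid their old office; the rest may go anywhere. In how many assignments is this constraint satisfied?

30960

Let A_j be the event that the j-th constrained one is fixed. By inclusion-exclusion over the 2 events:
Σ_{j=0}^{2} (-1)^j C(2,j)(8-j)!
= C(2,0)·8! - C(2,1)·7! + C(2,2)·6!
= 40320 - 10080 + 720
= 30960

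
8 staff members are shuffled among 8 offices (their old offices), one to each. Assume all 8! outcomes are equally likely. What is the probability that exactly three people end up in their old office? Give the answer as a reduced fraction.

11/180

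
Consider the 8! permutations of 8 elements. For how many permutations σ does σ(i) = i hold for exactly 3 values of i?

2464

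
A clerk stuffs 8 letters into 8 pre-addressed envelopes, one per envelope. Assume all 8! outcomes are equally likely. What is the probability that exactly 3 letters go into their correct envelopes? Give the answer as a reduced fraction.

11/180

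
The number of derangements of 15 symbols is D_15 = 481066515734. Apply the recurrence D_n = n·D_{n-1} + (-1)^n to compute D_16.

7697064251745

D_16 = 16·481066515734 + 1 = 7697064251745.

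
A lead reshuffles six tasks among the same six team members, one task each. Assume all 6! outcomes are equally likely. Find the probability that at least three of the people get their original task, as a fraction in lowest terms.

7/90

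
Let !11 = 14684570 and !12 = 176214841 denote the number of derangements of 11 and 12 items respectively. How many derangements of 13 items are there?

!13 = (13-1)·(!12 + !11) = 12·(176214841 + 14684570) = 12·190899411 = 2290792932.

2290792932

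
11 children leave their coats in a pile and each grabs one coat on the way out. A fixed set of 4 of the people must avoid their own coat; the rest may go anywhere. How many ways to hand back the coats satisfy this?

Let A_j be the event that the j-th constrained one is fixed. By inclusion-exclusion over the 4 events:
Σ_{j=0}^{4} (-1)^j C(4,j)(11-j)!
= C(4,0)·11! - C(4,1)·10! + C(4,2)·9! - C(4,3)·8! + C(4,4)·7!
= 39916800 - 14515200 + 2177280 - 161280 + 5040
= 27422640

27422640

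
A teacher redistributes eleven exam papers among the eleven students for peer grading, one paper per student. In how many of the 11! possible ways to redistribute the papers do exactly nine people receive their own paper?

Pick the 9 fixed positions: C(11,9) = 55 ways.
The other 2 form a derangement: !2 = 1.
Total: 55 × 1 = 55.

55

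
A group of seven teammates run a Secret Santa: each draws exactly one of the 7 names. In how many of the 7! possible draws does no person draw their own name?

1854

Use !n = (n-1)(!(n-1) + !(n-2)).
!7 = 6·(265 + 44) = 6·309 = 1854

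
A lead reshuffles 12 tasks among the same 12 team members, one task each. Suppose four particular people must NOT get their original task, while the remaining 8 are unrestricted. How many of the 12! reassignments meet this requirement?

339696000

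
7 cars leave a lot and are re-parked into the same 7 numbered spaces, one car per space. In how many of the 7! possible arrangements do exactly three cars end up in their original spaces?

Pick the 3 fixed positions: C(7,3) = 35 ways.
The other 4 form a derangement: !4 = 9.
Total: 35 × 9 = 315.

315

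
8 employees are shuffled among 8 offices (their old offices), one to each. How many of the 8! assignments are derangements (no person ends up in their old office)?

14833

The subfactorial !8 = [8!/e] (nearest integer).
8! = 40320, and 40320/e ≈ 14832.90, so !8 = 14833.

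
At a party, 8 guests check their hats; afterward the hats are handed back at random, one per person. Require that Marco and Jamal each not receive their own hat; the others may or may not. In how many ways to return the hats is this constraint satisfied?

30960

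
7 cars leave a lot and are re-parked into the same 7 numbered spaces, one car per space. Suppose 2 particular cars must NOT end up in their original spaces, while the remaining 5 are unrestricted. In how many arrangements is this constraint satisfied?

3720

Let A_j be the event that the j-th constrained one is fixed. By inclusion-exclusion over the 2 events:
Σ_{j=0}^{2} (-1)^j C(2,j)(7-j)!
= C(2,0)·7! - C(2,1)·6! + C(2,2)·5!
= 5040 - 1440 + 120
= 3720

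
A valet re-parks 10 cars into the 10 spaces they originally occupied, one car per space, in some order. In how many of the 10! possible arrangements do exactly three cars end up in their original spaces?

222480

Choose which 3 of the 10 are fixed: C(10,3) = 120.
The other 7 form a derangement: !7 = 1854.
Total: 120 × 1854 = 222480.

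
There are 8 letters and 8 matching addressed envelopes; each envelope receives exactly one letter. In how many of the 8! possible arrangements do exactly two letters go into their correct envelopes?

7420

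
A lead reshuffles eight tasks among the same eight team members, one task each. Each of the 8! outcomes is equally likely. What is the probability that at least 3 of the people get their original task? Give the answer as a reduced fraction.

647/8064

Favorable outcomes: Σ_{i≥3} C(8,i)·!(8-i) = 56·44 + 70·9 + 56·2 + 28·1 + 8·0 + 1·1 = 3235.
Total outcomes: 8! = 40320.
Probability = 3235/40320 = 647/8064.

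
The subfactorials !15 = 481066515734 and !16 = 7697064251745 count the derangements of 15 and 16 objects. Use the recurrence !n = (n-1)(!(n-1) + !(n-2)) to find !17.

130850092279664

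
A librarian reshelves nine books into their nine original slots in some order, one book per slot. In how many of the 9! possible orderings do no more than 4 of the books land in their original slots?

Sum C(9,i)·!(9-i) for i = 0..4:
  i=0: C(9,0)·!9 = 1·133496 = 133496
  i=1: C(9,1)·!8 = 9·14833 = 133497
  i=2: C(9,2)·!7 = 36·1854 = 66744
  i=3: C(9,3)·!6 = 84·265 = 22260
  i=4: C(9,4)·!5 = 126·44 = 5544
Total = 361541.

361541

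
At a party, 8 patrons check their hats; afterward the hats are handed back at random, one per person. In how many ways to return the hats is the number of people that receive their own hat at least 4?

Sum C(8,i)·!(8-i) for i = 4..8:
  i=4: C(8,4)·!4 = 70·9 = 630
  i=5: C(8,5)·!3 = 56·2 = 112
  i=6: C(8,6)·!2 = 28·1 = 28
  i=7: C(8,7)·!1 = 8·0 = 0
  i=8: C(8,8)·!0 = 1·1 = 1
Total = 771.

771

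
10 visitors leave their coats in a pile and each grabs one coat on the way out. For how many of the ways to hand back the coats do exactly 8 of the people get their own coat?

45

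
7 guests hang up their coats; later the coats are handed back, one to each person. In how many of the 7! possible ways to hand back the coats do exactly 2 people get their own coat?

924

Choose which 2 of the 7 are fixed: C(7,2) = 21.
The remaining 5 must be deranged: !5 = 44.
Total: 21 × 44 = 924.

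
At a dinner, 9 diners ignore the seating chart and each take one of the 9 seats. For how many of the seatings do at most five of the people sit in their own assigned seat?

Sum C(9,i)·!(9-i) for i = 0..5:
  i=0: C(9,0)·!9 = 1·133496 = 133496
  i=1: C(9,1)·!8 = 9·14833 = 133497
  i=2: C(9,2)·!7 = 36·1854 = 66744
  i=3: C(9,3)·!6 = 84·265 = 22260
  i=4: C(9,4)·!5 = 126·44 = 5544
  i=5: C(9,5)·!4 = 126·9 = 1134
Total = 362675.

362675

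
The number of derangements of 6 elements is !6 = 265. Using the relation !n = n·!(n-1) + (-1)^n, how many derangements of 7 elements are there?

!7 = 7·265 - 1 = 1854.

1854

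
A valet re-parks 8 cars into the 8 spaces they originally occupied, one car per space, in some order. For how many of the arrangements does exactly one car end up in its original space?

Choose which one of the 8 is fixed: C(8,1) = 8.
The remaining 7 must be deranged: !7 = 1854.
Total: 8 × 1854 = 14832.

14832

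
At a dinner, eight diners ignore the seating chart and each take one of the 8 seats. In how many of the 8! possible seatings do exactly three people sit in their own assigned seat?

2464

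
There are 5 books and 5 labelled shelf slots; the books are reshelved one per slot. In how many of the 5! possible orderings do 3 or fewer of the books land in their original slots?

119

Sum C(5,i)·!(5-i) for i = 0..3:
  i=0: C(5,0)·!5 = 1·44 = 44
  i=1: C(5,1)·!4 = 5·9 = 45
  i=2: C(5,2)·!3 = 10·2 = 20
  i=3: C(5,3)·!2 = 10·1 = 10
Total = 119.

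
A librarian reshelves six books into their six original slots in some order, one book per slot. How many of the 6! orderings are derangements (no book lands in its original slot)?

265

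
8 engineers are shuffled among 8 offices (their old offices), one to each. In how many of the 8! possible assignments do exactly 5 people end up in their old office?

112

Choose which 5 of the 8 are fixed: C(8,5) = 56.
The other 3 form a derangement: !3 = 2.
Total: 56 × 2 = 112.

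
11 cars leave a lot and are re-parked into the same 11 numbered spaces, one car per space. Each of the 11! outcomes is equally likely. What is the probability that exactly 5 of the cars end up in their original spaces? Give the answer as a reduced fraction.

Favorable outcomes: C(11,5)·!6 = 462·265 = 122430.
Total outcomes: 11! = 39916800.
Probability = 122430/39916800 = 53/17280.

53/17280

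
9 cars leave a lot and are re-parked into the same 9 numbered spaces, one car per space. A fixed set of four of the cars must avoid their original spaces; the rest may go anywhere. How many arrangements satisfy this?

229080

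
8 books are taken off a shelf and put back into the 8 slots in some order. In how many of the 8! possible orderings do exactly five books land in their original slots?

112

Pick the 5 fixed positions: C(8,5) = 56 ways.
The remaining 3 must be deranged: !3 = 2.
Total: 56 × 2 = 112.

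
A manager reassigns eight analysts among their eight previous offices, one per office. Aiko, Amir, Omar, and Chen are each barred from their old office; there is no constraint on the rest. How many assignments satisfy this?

24024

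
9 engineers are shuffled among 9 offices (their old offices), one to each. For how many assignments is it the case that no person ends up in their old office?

Use !n = (n-1)(!(n-1) + !(n-2)).
!9 = 8·(14833 + 1854) = 8·16687 = 133496

133496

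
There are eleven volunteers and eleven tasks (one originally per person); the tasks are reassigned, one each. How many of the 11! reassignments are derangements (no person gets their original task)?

Use !n = (n-1)(!(n-1) + !(n-2)).
!11 = 10·(1334961 + 133496) = 10·1468457 = 14684570

14684570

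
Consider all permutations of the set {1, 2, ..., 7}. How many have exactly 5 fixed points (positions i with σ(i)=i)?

21

Pick the 5 fixed positions: C(7,5) = 21 ways.
The other 2 form a derangement: !2 = 1.
Total: 21 × 1 = 21.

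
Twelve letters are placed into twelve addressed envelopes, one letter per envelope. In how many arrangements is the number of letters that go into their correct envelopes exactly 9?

Choose which 9 of the 12 are fixed: C(12,9) = 220.
The other 3 form a derangement: !3 = 2.
Total: 220 × 2 = 440.

440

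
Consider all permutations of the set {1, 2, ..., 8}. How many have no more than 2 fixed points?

# with exactly i fixed is C(8,i)·!(8-i); sum over i=0..2:
  i=0: C(8,0)·!8 = 1·14833 = 14833
  i=1: C(8,1)·!7 = 8·1854 = 14832
  i=2: C(8,2)·!6 = 28·265 = 7420
Total = 37085.

37085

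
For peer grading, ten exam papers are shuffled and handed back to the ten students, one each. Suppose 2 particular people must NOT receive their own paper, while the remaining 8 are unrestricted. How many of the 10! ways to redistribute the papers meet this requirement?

2943360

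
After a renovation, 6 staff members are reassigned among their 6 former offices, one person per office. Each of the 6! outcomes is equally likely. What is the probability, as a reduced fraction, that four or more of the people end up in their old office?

Favorable outcomes: Σ_{i≥4} C(6,i)·!(6-i) = 15·1 + 6·0 + 1·1 = 16.
Total outcomes: 6! = 720.
Probability = 16/720 = 1/45.

1/45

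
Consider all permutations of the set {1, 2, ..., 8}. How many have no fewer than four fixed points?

771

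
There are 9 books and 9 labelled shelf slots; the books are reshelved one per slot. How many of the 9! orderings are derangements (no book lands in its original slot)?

133496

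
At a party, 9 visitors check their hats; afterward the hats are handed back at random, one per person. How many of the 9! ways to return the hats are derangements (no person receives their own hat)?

133496

Use !n = n·!(n-1) + (-1)^n.
!9 = 9·14833 - 1 = 133496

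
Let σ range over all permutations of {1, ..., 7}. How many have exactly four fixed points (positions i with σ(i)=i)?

70

Pick the 4 fixed positions: C(7,4) = 35 ways.
The remaining 3 must be deranged: !3 = 2.
Total: 35 × 2 = 70.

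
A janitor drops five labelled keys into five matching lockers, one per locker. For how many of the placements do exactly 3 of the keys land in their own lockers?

10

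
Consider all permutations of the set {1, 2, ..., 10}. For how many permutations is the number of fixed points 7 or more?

286

Sum C(10,i)·!(10-i) for i = 7..10:
  i=7: C(10,7)·!3 = 120·2 = 240
  i=8: C(10,8)·!2 = 45·1 = 45
  i=9: C(10,9)·!1 = 10·0 = 0
  i=10: C(10,10)·!0 = 1·1 = 1
Total = 286.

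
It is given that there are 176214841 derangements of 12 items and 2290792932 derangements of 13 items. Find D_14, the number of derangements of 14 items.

D_14 = (14-1)·(D_13 + D_12) = 13·(2290792932 + 176214841) = 13·2467007773 = 32071101049.

32071101049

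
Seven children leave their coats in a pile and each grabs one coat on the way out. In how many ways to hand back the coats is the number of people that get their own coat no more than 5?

Sum C(7,i)·!(7-i) for i = 0..5:
  i=0: C(7,0)·!7 = 1·1854 = 1854
  i=1: C(7,1)·!6 = 7·265 = 1855
  i=2: C(7,2)·!5 = 21·44 = 924
  i=3: C(7,3)·!4 = 35·9 = 315
  i=4: C(7,4)·!3 = 35·2 = 70
  i=5: C(7,5)·!2 = 21·1 = 21
Total = 5039.

5039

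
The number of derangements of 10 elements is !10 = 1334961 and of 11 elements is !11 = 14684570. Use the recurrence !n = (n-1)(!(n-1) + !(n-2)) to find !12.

176214841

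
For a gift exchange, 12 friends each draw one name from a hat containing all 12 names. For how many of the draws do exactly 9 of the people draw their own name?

440

Pick the 9 fixed positions: C(12,9) = 220 ways.
The other 3 form a derangement: !3 = 2.
Total: 220 × 2 = 440.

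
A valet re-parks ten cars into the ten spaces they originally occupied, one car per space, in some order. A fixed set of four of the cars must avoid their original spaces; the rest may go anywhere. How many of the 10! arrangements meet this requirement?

Inclusion-exclusion on the 4 forbidden self-matches:
Σ_{j=0}^{4} (-1)^j C(4,j)(10-j)!
= C(4,0)·10! - C(4,1)·9! + C(4,2)·8! - C(4,3)·7! + C(4,4)·6!
= 3628800 - 1451520 + 241920 - 20160 + 720
= 2399760

2399760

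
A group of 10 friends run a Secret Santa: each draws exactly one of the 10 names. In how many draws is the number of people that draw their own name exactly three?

222480

Choose which 3 of the 10 are fixed: C(10,3) = 120.
The remaining 7 must be deranged: !7 = 1854.
Total: 120 × 1854 = 222480.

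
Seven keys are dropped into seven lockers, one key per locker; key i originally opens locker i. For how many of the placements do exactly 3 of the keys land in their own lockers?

315

Pick the 3 fixed positions: C(7,3) = 35 ways.
The remaining 4 must be deranged: !4 = 9.
Total: 35 × 9 = 315.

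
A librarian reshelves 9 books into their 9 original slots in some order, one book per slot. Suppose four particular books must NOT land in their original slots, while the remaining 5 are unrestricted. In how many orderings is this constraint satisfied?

229080

Let A_j be the event that the j-th constrained one is fixed. By inclusion-exclusion over the 4 events:
Σ_{j=0}^{4} (-1)^j C(4,j)(9-j)!
= C(4,0)·9! - C(4,1)·8! + C(4,2)·7! - C(4,3)·6! + C(4,4)·5!
= 362880 - 161280 + 30240 - 2880 + 120
= 229080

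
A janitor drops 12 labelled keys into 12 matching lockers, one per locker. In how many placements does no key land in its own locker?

By inclusion-exclusion, !12 = Σ (-1)^k · 12!/k! for k=0..12
= 12! - 12!/1! + 12!/2! - 12!/3! + 12!/4! - 12!/5! + 12!/6! - 12!/7! + 12!/8! - 12!/9! + 12!/10! - 12!/11! + 12!/12!
= 479001600 - 479001600 + 239500800 - 79833600 + 19958400 - 3991680 + 665280 - 95040 + 11880 - 1320 + 132 - 12 + 1
= 176214841

176214841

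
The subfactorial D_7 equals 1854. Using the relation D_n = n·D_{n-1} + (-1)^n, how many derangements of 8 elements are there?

14833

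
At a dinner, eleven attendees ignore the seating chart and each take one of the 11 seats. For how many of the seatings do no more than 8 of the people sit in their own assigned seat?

# with exactly i fixed is C(11,i)·!(11-i); sum over i=0..8:
  i=0: C(11,0)·!11 = 1·14684570 = 14684570
  i=1: C(11,1)·!10 = 11·1334961 = 14684571
  i=2: C(11,2)·!9 = 55·133496 = 7342280
  i=3: C(11,3)·!8 = 165·14833 = 2447445
  i=4: C(11,4)·!7 = 330·1854 = 611820
  i=5: C(11,5)·!6 = 462·265 = 122430
  i=6: C(11,6)·!5 = 462·44 = 20328
  i=7: C(11,7)·!4 = 330·9 = 2970
  i=8: C(11,8)·!3 = 165·2 = 330
Total = 39916744.

39916744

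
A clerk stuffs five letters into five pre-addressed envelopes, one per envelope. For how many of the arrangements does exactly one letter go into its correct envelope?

45

Pick the single fixed position: C(5,1) = 5 ways.
The remaining 4 must be deranged: !4 = 9.
Total: 5 × 9 = 45.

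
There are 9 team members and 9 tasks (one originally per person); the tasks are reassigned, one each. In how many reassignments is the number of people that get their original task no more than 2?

Sum C(9,i)·!(9-i) for i = 0..2:
  i=0: C(9,0)·!9 = 1·133496 = 133496
  i=1: C(9,1)·!8 = 9·14833 = 133497
  i=2: C(9,2)·!7 = 36·1854 = 66744
Total = 333737.

333737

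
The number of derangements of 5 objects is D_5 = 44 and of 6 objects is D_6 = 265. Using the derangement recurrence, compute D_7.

1854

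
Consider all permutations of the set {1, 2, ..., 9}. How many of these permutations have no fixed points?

!9 = 9! · Σ_{k=0}^{9} (-1)^k/k!
= 9! - 9!/1! + 9!/2! - 9!/3! + 9!/4! - 9!/5! + 9!/6! - 9!/7! + 9!/8! - 9!/9!
= 362880 - 362880 + 181440 - 60480 + 15120 - 3024 + 504 - 72 + 9 - 1
= 133496

133496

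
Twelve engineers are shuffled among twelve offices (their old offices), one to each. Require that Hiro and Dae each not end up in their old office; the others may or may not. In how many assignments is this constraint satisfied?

Let A_j be the event that the j-th constrained one is fixed. By inclusion-exclusion over the 2 events:
Σ_{j=0}^{2} (-1)^j C(2,j)(12-j)!
= C(2,0)·12! - C(2,1)·11! + C(2,2)·10!
= 479001600 - 79833600 + 3628800
= 402796800

402796800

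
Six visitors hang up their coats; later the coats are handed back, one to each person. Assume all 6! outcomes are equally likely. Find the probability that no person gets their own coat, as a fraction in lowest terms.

Favorable outcomes: !6 = 265.
Total outcomes: 6! = 720.
Probability = 265/720 = 53/144.

53/144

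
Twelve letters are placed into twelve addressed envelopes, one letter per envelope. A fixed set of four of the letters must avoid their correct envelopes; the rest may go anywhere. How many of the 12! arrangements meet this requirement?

339696000

Let A_j be the event that the j-th constrained one is fixed. By inclusion-exclusion over the 4 events:
Σ_{j=0}^{4} (-1)^j C(4,j)(12-j)!
= C(4,0)·12! - C(4,1)·11! + C(4,2)·10! - C(4,3)·9! + C(4,4)·8!
= 479001600 - 159667200 + 21772800 - 1451520 + 40320
= 339696000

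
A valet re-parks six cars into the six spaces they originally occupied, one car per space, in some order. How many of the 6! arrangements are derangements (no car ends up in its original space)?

The number of derangements of 6 is !6 = Σ_{k=0}^{6} (-1)^k·6!/k!
= 6! - 6!/1! + 6!/2! - 6!/3! + 6!/4! - 6!/5! + 6!/6!
= 720 - 720 + 360 - 120 + 30 - 6 + 1
= 265

265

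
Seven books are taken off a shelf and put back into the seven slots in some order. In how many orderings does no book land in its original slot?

1854

!7 = 7! · Σ_{k=0}^{7} (-1)^k/k!
= 7! - 7!/1! + 7!/2! - 7!/3! + 7!/4! - 7!/5! + 7!/6! - 7!/7!
= 5040 - 5040 + 2520 - 840 + 210 - 42 + 7 - 1
= 1854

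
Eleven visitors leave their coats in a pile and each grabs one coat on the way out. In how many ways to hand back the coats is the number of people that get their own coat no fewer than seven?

# with exactly i fixed is C(11,i)·!(11-i); sum over i=7..11:
  i=7: C(11,7)·!4 = 330·9 = 2970
  i=8: C(11,8)·!3 = 165·2 = 330
  i=9: C(11,9)·!2 = 55·1 = 55
  i=10: C(11,10)·!1 = 11·0 = 0
  i=11: C(11,11)·!0 = 1·1 = 1
Total = 3356.

3356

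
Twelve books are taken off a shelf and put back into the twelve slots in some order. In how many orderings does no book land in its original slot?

176214841

By inclusion-exclusion, !12 = Σ (-1)^k · 12!/k! for k=0..12
= 12! - 12!/1! + 12!/2! - 12!/3! + 12!/4! - 12!/5! + 12!/6! - 12!/7! + 12!/8! - 12!/9! + 12!/10! - 12!/11! + 12!/12!
= 479001600 - 479001600 + 239500800 - 79833600 + 19958400 - 3991680 + 665280 - 95040 + 11880 - 1320 + 132 - 12 + 1
= 176214841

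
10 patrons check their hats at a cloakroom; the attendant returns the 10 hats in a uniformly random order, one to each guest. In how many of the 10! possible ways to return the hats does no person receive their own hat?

1334961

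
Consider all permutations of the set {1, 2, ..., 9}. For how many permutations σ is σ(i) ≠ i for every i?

By inclusion-exclusion, !9 = Σ (-1)^k · 9!/k! for k=0..9
= 9! - 9!/1! + 9!/2! - 9!/3! + 9!/4! - 9!/5! + 9!/6! - 9!/7! + 9!/8! - 9!/9!
= 362880 - 362880 + 181440 - 60480 + 15120 - 3024 + 504 - 72 + 9 - 1
= 133496

133496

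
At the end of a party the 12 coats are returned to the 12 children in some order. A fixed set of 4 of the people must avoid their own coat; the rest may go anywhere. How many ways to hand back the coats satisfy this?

339696000

Inclusion-exclusion on the 4 forbidden self-matches:
Σ_{j=0}^{4} (-1)^j C(4,j)(12-j)!
= C(4,0)·12! - C(4,1)·11! + C(4,2)·10! - C(4,3)·9! + C(4,4)·8!
= 479001600 - 159667200 + 21772800 - 1451520 + 40320
= 339696000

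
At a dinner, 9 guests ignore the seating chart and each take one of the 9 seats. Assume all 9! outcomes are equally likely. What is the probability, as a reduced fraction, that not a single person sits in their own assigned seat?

16687/45360

Favorable outcomes: !9 = 133496.
Total outcomes: 9! = 362880.
Probability = 133496/362880 = 16687/45360.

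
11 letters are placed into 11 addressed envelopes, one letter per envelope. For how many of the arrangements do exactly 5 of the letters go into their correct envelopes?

Choose which 5 of the 11 are fixed: C(11,5) = 462.
The remaining 6 must be deranged: !6 = 265.
Total: 462 × 265 = 122430.

122430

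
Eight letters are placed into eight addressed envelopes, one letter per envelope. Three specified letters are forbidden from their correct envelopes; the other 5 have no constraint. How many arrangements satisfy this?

27240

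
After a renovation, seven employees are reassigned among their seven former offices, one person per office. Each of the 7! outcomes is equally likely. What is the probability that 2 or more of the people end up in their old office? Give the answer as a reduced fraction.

1331/5040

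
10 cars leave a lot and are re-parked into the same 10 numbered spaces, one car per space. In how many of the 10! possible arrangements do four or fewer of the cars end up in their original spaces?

# with exactly i fixed is C(10,i)·!(10-i); sum over i=0..4:
  i=0: C(10,0)·!10 = 1·1334961 = 1334961
  i=1: C(10,1)·!9 = 10·133496 = 1334960
  i=2: C(10,2)·!8 = 45·14833 = 667485
  i=3: C(10,3)·!7 = 120·1854 = 222480
  i=4: C(10,4)·!6 = 210·265 = 55650
Total = 3615536.

3615536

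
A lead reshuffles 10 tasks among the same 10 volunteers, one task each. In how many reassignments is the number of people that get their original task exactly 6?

1890

Choose which 6 of the 10 are fixed: C(10,6) = 210.
The other 4 form a derangement: !4 = 9.
Total: 210 × 9 = 1890.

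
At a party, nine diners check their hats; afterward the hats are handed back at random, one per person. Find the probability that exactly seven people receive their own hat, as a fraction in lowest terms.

Favorable outcomes: C(9,7)·!2 = 36·1 = 36.
Total outcomes: 9! = 362880.
Probability = 36/362880 = 1/10080.

1/10080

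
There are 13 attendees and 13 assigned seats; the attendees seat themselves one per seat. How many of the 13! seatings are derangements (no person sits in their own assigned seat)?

Recurrence: !13 = 13·!12 + (-1)^13.
!13 = 13·176214841 - 1 = 2290792932

2290792932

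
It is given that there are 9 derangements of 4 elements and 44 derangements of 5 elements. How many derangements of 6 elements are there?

265

D_6 = (6-1)·(D_5 + D_4) = 5·(44 + 9) = 5·53 = 265.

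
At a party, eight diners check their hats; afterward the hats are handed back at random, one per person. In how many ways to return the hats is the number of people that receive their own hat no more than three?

# with exactly i fixed is C(8,i)·!(8-i); sum over i=0..3:
  i=0: C(8,0)·!8 = 1·14833 = 14833
  i=1: C(8,1)·!7 = 8·1854 = 14832
  i=2: C(8,2)·!6 = 28·265 = 7420
  i=3: C(8,3)·!5 = 56·44 = 2464
Total = 39549.

39549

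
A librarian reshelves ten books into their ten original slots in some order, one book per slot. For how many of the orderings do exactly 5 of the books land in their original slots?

11088

Choose which 5 of the 10 are fixed: C(10,5) = 252.
The other 5 form a derangement: !5 = 44.
Total: 252 × 44 = 11088.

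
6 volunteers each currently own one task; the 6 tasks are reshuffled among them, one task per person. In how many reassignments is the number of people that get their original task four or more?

Sum C(6,i)·!(6-i) for i = 4..6:
  i=4: C(6,4)·!2 = 15·1 = 15
  i=5: C(6,5)·!1 = 6·0 = 0
  i=6: C(6,6)·!0 = 1·1 = 1
Total = 16.

16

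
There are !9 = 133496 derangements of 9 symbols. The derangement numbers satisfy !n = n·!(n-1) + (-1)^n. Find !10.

1334961

!10 = 10·133496 + 1 = 1334961.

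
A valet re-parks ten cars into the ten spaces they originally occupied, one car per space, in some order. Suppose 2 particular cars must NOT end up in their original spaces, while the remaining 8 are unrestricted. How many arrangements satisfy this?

Let A_j be the event that the j-th constrained one is fixed. By inclusion-exclusion over the 2 events:
Σ_{j=0}^{2} (-1)^j C(2,j)(10-j)!
= C(2,0)·10! - C(2,1)·9! + C(2,2)·8!
= 3628800 - 725760 + 40320
= 2943360

2943360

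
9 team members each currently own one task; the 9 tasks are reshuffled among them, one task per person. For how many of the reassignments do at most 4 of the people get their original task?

361541

Sum C(9,i)·!(9-i) for i = 0..4:
  i=0: C(9,0)·!9 = 1·133496 = 133496
  i=1: C(9,1)·!8 = 9·14833 = 133497
  i=2: C(9,2)·!7 = 36·1854 = 66744
  i=3: C(9,3)·!6 = 84·265 = 22260
  i=4: C(9,4)·!5 = 126·44 = 5544
Total = 361541.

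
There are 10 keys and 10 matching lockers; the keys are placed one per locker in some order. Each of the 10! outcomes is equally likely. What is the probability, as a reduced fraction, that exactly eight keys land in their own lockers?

1/80640

Favorable outcomes: C(10,8)·!2 = 45·1 = 45.
Total outcomes: 10! = 3628800.
Probability = 45/3628800 = 1/80640.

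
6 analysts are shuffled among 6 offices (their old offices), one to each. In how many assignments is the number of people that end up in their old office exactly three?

40

Pick the 3 fixed positions: C(6,3) = 20 ways.
The other 3 form a derangement: !3 = 2.
Total: 20 × 2 = 40.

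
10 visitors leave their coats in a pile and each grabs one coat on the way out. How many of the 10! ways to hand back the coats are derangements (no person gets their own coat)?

1334961

The subfactorial !10 = [10!/e] (nearest integer).
10! = 3628800, and 3628800/e ≈ 1334960.92, so !10 = 1334961.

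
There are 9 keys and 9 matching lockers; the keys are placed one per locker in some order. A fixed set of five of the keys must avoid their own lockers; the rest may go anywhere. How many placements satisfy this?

Inclusion-exclusion on the 5 forbidden self-matches:
Σ_{j=0}^{5} (-1)^j C(5,j)(9-j)!
= C(5,0)·9! - C(5,1)·8! + C(5,2)·7! - C(5,3)·6! + C(5,4)·5! - C(5,5)·4!
= 362880 - 201600 + 50400 - 7200 + 600 - 24
= 205056

205056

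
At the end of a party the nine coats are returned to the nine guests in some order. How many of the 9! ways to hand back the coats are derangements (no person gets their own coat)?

133496

Use !n = (n-1)(!(n-1) + !(n-2)).
!9 = 8·(14833 + 1854) = 8·16687 = 133496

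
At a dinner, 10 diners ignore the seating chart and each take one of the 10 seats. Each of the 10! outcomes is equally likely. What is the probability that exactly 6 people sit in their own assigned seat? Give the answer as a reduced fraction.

1/1920

Favorable outcomes: C(10,6)·!4 = 210·9 = 1890.
Total outcomes: 10! = 3628800.
Probability = 1890/3628800 = 1/1920.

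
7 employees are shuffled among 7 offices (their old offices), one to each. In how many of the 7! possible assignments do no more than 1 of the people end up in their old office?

3709

# with exactly i fixed is C(7,i)·!(7-i); sum over i=0..1:
  i=0: C(7,0)·!7 = 1·1854 = 1854
  i=1: C(7,1)·!6 = 7·265 = 1855
Total = 3709.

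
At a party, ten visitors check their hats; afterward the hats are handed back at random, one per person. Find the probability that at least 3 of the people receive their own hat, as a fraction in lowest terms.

Favorable outcomes: Σ_{i≥3} C(10,i)·!(10-i) = 120·1854 + 210·265 + 252·44 + 210·9 + 120·2 + 45·1 + 10·0 + 1·1 = 291394.
Total outcomes: 10! = 3628800.
Probability = 291394/3628800 = 145697/1814400.

145697/1814400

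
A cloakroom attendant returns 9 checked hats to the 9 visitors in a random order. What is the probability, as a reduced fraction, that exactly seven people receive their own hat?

1/10080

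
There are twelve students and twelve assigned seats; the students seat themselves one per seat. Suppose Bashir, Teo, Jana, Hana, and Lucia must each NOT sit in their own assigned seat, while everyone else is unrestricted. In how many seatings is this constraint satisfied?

312273360

Inclusion-exclusion on the 5 forbidden self-matches:
Σ_{j=0}^{5} (-1)^j C(5,j)(12-j)!
= C(5,0)·12! - C(5,1)·11! + C(5,2)·10! - C(5,3)·9! + C(5,4)·8! - C(5,5)·7!
= 479001600 - 199584000 + 36288000 - 3628800 + 201600 - 5040
= 312273360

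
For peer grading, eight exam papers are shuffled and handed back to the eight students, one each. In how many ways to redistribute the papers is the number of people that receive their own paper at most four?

Sum C(8,i)·!(8-i) for i = 0..4:
  i=0: C(8,0)·!8 = 1·14833 = 14833
  i=1: C(8,1)·!7 = 8·1854 = 14832
  i=2: C(8,2)·!6 = 28·265 = 7420
  i=3: C(8,3)·!5 = 56·44 = 2464
  i=4: C(8,4)·!4 = 70·9 = 630
Total = 40179.

40179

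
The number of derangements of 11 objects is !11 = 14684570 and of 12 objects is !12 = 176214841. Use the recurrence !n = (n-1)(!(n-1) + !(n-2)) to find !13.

!13 = (13-1)·(!12 + !11) = 12·(176214841 + 14684570) = 12·190899411 = 2290792932.

2290792932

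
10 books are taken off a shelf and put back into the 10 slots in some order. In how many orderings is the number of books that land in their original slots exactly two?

Pick the 2 fixed positions: C(10,2) = 45 ways.
The other 8 form a derangement: !8 = 14833.
Total: 45 × 14833 = 667485.

667485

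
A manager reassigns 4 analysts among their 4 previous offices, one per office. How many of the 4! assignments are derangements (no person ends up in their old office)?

The number of derangements of 4 is !4 = Σ_{k=0}^{4} (-1)^k·4!/k!
= 4! - 4!/1! + 4!/2! - 4!/3! + 4!/4!
= 24 - 24 + 12 - 4 + 1
= 9

9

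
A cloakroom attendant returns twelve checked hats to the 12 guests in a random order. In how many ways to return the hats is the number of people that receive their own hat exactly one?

Pick the single fixed position: C(12,1) = 12 ways.
The remaining 11 must be deranged: !11 = 14684570.
Total: 12 × 14684570 = 176214840.

176214840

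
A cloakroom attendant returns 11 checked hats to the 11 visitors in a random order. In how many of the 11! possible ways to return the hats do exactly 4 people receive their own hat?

Choose which 4 of the 11 are fixed: C(11,4) = 330.
The remaining 7 must be deranged: !7 = 1854.
Total: 330 × 1854 = 611820.

611820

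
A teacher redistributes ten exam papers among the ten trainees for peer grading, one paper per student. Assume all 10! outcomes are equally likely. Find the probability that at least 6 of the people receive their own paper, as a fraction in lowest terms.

Favorable outcomes: Σ_{i≥6} C(10,i)·!(10-i) = 210·9 + 120·2 + 45·1 + 10·0 + 1·1 = 2176.
Total outcomes: 10! = 3628800.
Probability = 2176/3628800 = 17/28350.

17/28350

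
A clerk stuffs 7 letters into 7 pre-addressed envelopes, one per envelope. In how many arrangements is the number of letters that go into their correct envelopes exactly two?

924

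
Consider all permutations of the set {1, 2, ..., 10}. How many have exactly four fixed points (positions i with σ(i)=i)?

Pick the 4 fixed positions: C(10,4) = 210 ways.
The remaining 6 must be deranged: !6 = 265.
Total: 210 × 265 = 55650.

55650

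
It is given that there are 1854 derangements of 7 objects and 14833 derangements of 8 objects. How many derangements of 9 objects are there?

!9 = (9-1)·(!8 + !7) = 8·(14833 + 1854) = 8·16687 = 133496.

133496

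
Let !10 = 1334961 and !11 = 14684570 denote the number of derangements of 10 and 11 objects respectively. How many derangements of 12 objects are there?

176214841

!12 = (12-1)·(!11 + !10) = 11·(14684570 + 1334961) = 11·16019531 = 176214841.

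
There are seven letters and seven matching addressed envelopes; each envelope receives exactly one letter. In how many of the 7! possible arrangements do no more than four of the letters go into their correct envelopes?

# with exactly i fixed is C(7,i)·!(7-i); sum over i=0..4:
  i=0: C(7,0)·!7 = 1·1854 = 1854
  i=1: C(7,1)·!6 = 7·265 = 1855
  i=2: C(7,2)·!5 = 21·44 = 924
  i=3: C(7,3)·!4 = 35·9 = 315
  i=4: C(7,4)·!3 = 35·2 = 70
Total = 5018.

5018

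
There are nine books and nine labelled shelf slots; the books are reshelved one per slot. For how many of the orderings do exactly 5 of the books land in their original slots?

1134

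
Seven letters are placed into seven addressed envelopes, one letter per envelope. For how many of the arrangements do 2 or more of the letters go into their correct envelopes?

1331

Sum C(7,i)·!(7-i) for i = 2..7:
  i=2: C(7,2)·!5 = 21·44 = 924
  i=3: C(7,3)·!4 = 35·9 = 315
  i=4: C(7,4)·!3 = 35·2 = 70
  i=5: C(7,5)·!2 = 21·1 = 21
  i=6: C(7,6)·!1 = 7·0 = 0
  i=7: C(7,7)·!0 = 1·1 = 1
Total = 1331.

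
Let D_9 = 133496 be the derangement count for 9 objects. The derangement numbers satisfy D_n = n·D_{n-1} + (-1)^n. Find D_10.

1334961

D_10 = 10·133496 + 1 = 1334961.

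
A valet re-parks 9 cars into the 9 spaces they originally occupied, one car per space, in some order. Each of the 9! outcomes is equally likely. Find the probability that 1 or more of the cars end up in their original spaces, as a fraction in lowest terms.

28673/45360

Favorable outcomes: Σ_{i≥1} C(9,i)·!(9-i) = 9·14833 + 36·1854 + 84·265 + 126·44 + 126·9 + 84·2 + 36·1 + 9·0 + 1·1 = 229384.
Total outcomes: 9! = 362880.
Probability = 229384/362880 = 28673/45360.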